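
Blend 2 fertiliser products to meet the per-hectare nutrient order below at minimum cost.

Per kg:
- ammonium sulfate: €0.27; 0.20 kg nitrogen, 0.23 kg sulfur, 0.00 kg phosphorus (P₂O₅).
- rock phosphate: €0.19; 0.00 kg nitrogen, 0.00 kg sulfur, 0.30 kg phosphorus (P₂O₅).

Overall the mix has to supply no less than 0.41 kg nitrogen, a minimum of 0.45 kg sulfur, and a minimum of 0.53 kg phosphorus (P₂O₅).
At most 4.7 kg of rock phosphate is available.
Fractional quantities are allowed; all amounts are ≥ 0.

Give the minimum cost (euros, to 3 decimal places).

Treat it as an LP. Let x1 = kg of ammonium sulfate, x2 = kg of rock phosphate.
min 0.27x1 + 0.19x2 with:
  0.2x1 ≥ 0.41   (nitrogen)
  0.23x1 ≥ 0.45   (sulfur)
  0.3x2 ≥ 0.53   (phosphorus (P₂O₅))
  x2 ≤ 4.7
  x1, x2 ≥ 0.
Both inputs are positive at the optimum. The nitrogen and phosphorus (P₂O₅) requirements are met with equality.
That vertex is x1 = 2.05, x2 = 1.767.
Total cost: 0.27·2.05 + 0.19·1.767 = 0.88923.

€0.889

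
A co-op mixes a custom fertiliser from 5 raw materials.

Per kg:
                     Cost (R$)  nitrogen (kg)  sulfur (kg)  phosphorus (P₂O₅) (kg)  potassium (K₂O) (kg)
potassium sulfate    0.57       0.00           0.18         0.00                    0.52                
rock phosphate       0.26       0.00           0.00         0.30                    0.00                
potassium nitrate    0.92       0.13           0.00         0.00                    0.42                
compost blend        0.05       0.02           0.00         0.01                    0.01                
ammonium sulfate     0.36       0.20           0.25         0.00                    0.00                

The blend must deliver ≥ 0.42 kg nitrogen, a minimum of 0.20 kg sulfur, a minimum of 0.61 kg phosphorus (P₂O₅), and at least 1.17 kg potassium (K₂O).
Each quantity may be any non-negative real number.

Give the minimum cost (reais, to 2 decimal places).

R$2.45

Let x1 = kg of potassium sulfate, x2 = kg of rock phosphate, x3 = kg of potassium nitrate, x4 = kg of compost blend, x5 = kg of ammonium sulfate.
Minimise 0.57x1 + 0.26x2 + 0.92x3 + 0.05x4 + 0.36x5 s.t.:
  0.13x3 + 0.02x4 + 0.2x5 ≥ 0.42   (nitrogen)
  0.18x1 + 0.25x5 ≥ 0.2   (sulfur)
  0.3x2 + 0.01x4 ≥ 0.61   (phosphorus (P₂O₅))
  0.52x1 + 0.42x3 + 0.01x4 ≥ 1.17   (potassium (K₂O))
  x1, x2, x3, x4, x5 ≥ 0.
The cheapest feasible vertex uses only potassium sulfate, rock phosphate, compost blend; potassium nitrate, ammonium sulfate are not used. The nitrogen, phosphorus (P₂O₅), potassium (K₂O) requirements are met with equality.
Solving gives x1 = 1.846, x2 = 1.333, x4 = 21.
Total cost: 0.57·1.846 + 0.26·1.333 + 0.05·21 = 2.4488.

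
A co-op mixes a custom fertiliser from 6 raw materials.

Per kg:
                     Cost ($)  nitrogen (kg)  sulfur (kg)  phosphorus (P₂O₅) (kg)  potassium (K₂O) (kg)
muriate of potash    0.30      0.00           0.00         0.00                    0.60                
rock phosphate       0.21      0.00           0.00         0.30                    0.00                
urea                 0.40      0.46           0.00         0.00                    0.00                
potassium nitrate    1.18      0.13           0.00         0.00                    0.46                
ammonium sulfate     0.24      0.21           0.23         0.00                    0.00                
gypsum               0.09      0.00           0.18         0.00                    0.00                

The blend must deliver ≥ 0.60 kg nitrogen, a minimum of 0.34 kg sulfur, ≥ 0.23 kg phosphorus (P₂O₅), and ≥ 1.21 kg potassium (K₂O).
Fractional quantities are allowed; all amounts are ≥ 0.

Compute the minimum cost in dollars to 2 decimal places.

$1.37

Treat it as an LP. Let x1 = kg of muriate of potash, x2 = kg of rock phosphate, x3 = kg of urea, x4 = kg of potassium nitrate, x5 = kg of ammonium sulfate, x6 = kg of gypsum.
Minimise 0.3x1 + 0.21x2 + 0.4x3 + 1.18x4 + 0.24x5 + 0.09x6 s.t.:
  0.46x3 + 0.13x4 + 0.21x5 ≥ 0.6   (nitrogen)
  0.23x5 + 0.18x6 ≥ 0.34   (sulfur)
  0.3x2 ≥ 0.23   (phosphorus (P₂O₅))
  0.6x1 + 0.46x4 ≥ 1.21   (potassium (K₂O))
  x1, x2, x3, x4, x5, x6 ≥ 0.
The cheapest feasible vertex uses only muriate of potash, rock phosphate, urea, ammonium sulfate; potassium nitrate, gypsum are not used. There the nitrogen, sulfur, phosphorus (P₂O₅), potassium (K₂O) constraints are tight.
Optimal quantities: muriate of potash = 2.017 kg, rock phosphate = 0.7667 kg, urea = 0.6295 kg, ammonium sulfate = 1.478 kg.
Hence cost = 0.3·2.017 + 0.21·0.7667 + 0.4·0.6295 + 0.24·1.478 = $1.3726.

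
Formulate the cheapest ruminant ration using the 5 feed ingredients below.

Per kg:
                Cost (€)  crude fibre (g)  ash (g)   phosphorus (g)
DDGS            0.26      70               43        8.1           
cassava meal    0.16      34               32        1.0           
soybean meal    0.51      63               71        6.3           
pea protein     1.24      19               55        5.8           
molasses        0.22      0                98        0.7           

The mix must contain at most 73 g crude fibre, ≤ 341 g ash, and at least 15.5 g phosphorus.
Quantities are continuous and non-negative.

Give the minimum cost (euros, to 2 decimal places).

Let x1 = kg of DDGS, x2 = kg of cassava meal, x3 = kg of soybean meal, x4 = kg of pea protein, x5 = kg of molasses.
Minimise 0.26x1 + 0.16x2 + 0.51x3 + 1.24x4 + 0.22x5 subject to:
  70x1 + 34x2 + 63x3 + 19x4 ≤ 73   (crude fibre)
  43x1 + 32x2 + 71x3 + 55x4 + 98x5 ≤ 341   (ash)
  8.1x1 + 1x2 + 6.3x3 + 5.8x4 + 0.7x5 ≥ 15.5   (phosphorus)
  x1, x2, x3, x4, x5 ≥ 0.
The optimal basis is {DDGS, pea protein, molasses}; cassava meal, soybean meal drop out. There the crude fibre, ash, phosphorus constraints are tight.
Optimal quantities: DDGS = 0.6358 kg, pea protein = 1.5 kg, molasses = 2.359 kg.
Hence cost = 0.26·0.6358 + 1.24·1.5 + 0.22·2.359 = €2.5443.

€2.54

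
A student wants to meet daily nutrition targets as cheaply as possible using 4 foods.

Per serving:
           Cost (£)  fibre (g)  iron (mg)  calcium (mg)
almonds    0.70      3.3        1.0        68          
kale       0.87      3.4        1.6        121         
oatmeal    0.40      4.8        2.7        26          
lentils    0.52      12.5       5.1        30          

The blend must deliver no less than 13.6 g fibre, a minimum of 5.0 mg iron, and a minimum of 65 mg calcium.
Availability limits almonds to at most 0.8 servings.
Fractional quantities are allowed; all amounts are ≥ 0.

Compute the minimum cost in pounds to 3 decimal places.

Let x1 = servings of almonds, x2 = servings of kale, x3 = servings of oatmeal, x4 = servings of lentils.
Minimise 0.7x1 + 0.87x2 + 0.4x3 + 0.52x4 s.t.:
  3.3x1 + 3.4x2 + 4.8x3 + 12.5x4 ≥ 13.6   (fibre)
  1x1 + 1.6x2 + 2.7x3 + 5.1x4 ≥ 5   (iron)
  68x1 + 121x2 + 26x3 + 30x4 ≥ 65   (calcium)
  x1 ≤ 0.8
  x1, x2, x3, x4 ≥ 0.
The minimum-cost mix takes nothing from almonds, oatmeal — only kale, lentils. The fibre and calcium requirements are met with equality.
That vertex is x2 = 0.2868, x4 = 1.01.
Cost = 0.87·0.2868 + 0.52·1.01 = 0.77472.

£0.775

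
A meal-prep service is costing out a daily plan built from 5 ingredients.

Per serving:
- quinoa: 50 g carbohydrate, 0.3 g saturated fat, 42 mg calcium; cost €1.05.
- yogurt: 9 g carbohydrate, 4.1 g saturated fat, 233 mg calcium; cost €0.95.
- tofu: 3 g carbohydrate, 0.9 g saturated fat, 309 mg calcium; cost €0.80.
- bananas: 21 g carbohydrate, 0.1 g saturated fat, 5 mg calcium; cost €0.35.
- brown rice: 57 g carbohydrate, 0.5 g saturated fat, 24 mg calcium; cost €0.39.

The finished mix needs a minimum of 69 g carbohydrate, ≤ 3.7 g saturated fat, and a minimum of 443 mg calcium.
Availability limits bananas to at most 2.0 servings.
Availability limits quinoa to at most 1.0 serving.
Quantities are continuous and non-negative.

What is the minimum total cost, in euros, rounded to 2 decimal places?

Treat it as an LP. Let x1 = servings of quinoa, x2 = servings of yogurt, x3 = servings of tofu, x4 = servings of bananas, x5 = servings of brown rice.
Minimize 1.05x1 + 0.95x2 + 0.8x3 + 0.35x4 + 0.39x5 with:
  50x1 + 9x2 + 3x3 + 21x4 + 57x5 ≥ 69   (carbohydrate)
  0.3x1 + 4.1x2 + 0.9x3 + 0.1x4 + 0.5x5 ≤ 3.7   (saturated fat)
  42x1 + 233x2 + 309x3 + 5x4 + 24x5 ≥ 443   (calcium)
  x4 ≤ 2
  x1 ≤ 1
  x1, x2, x3, x4, x5 ≥ 0.
The minimum-cost mix takes nothing from quinoa, yogurt, bananas — only tofu, brown rice. Binding constraints: carbohydrate and calcium.
So tofu = 1.345 servings, brown rice = 1.14 servings.
Total cost: 0.8·1.345 + 0.39·1.14 = 1.5206.

€1.52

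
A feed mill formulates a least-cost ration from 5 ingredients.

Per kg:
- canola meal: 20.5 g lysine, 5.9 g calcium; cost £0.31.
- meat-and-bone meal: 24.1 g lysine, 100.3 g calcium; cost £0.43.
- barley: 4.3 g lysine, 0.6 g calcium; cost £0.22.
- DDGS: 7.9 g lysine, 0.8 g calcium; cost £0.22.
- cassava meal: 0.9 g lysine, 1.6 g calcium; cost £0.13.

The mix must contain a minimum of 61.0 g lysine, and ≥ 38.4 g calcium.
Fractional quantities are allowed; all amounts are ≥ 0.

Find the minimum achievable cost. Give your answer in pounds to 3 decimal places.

Let x1 = kg of canola meal, x2 = kg of meat-and-bone meal, x3 = kg of barley, x4 = kg of DDGS, x5 = kg of cassava meal.
Minimize 0.31x1 + 0.43x2 + 0.22x3 + 0.22x4 + 0.13x5 s.t.:
  20.5x1 + 24.1x2 + 4.3x3 + 7.9x4 + 0.9x5 ≥ 61   (lysine)
  5.9x1 + 100.3x2 + 0.6x3 + 0.8x4 + 1.6x5 ≥ 38.4   (calcium)
  x1, x2, x3, x4, x5 ≥ 0.
At the optimum only canola meal, meat-and-bone meal are positive (barley, DDGS, cassava meal = 0). The lysine and calcium requirements are met with equality.
Solving gives x1 = 2.713, x2 = 0.2233.
Objective = 0.31·2.713 + 0.43·0.2233 = 0.93705.

£0.937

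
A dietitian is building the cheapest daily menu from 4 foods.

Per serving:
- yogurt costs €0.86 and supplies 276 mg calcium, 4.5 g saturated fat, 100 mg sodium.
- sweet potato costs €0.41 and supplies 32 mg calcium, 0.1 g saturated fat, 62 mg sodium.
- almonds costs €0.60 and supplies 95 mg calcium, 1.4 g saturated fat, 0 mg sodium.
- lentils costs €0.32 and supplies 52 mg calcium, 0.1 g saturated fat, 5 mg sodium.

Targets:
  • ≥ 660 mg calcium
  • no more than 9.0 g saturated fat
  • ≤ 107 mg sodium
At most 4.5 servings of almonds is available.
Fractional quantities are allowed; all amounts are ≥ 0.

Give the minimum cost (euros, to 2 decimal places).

€3.29

Treat it as an LP. Let x1 = servings of yogurt, x2 = servings of sweet potato, x3 = servings of almonds, x4 = servings of lentils.
Minimize 0.86x1 + 0.41x2 + 0.6x3 + 0.32x4 with:
  276x1 + 32x2 + 95x3 + 52x4 ≥ 660   (calcium)
  4.5x1 + 0.1x2 + 1.4x3 + 0.1x4 ≤ 9   (saturated fat)
  100x1 + 62x2 + 5x4 ≤ 107   (sodium)
  x3 ≤ 4.5
  x1, x2, x3, x4 ≥ 0.
The minimum-cost mix takes nothing from sweet potato — only yogurt, almonds, lentils. Binding constraints: calcium, saturated fat, sodium.
Optimal quantities: yogurt = 0.9836 servings, almonds = 3.144 servings, lentils = 1.729 servings.
Total cost: 0.86·0.9836 + 0.6·3.144 + 0.32·1.729 = 3.2856.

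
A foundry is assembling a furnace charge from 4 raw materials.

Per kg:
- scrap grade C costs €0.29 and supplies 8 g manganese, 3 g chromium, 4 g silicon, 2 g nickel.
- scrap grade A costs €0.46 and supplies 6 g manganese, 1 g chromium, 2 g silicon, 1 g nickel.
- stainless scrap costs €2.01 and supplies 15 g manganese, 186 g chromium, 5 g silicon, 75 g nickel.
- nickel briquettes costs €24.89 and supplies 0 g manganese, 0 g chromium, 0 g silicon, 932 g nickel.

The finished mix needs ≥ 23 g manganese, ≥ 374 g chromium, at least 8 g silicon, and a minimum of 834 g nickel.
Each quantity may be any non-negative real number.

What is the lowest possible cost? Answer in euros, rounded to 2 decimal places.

Treat it as an LP. Let x1 = kg of scrap grade C, x2 = kg of scrap grade A, x3 = kg of stainless scrap, x4 = kg of nickel briquettes.
Minimize 0.29x1 + 0.46x2 + 2.01x3 + 24.89x4 s.t.:
  8x1 + 6x2 + 15x3 ≥ 23   (manganese)
  3x1 + 1x2 + 186x3 ≥ 374   (chromium)
  4x1 + 2x2 + 5x3 ≥ 8   (silicon)
  2x1 + 1x2 + 75x3 + 932x4 ≥ 834   (nickel)
  x1, x2, x3, x4 ≥ 0.
At the optimum only stainless scrap, nickel briquettes are positive (scrap grade C, scrap grade A = 0). Binding constraints: chromium and nickel.
That vertex is x3 = 2.011, x4 = 0.733.
Hence cost = 2.01·2.011 + 24.89·0.733 = €22.2865.

€22.29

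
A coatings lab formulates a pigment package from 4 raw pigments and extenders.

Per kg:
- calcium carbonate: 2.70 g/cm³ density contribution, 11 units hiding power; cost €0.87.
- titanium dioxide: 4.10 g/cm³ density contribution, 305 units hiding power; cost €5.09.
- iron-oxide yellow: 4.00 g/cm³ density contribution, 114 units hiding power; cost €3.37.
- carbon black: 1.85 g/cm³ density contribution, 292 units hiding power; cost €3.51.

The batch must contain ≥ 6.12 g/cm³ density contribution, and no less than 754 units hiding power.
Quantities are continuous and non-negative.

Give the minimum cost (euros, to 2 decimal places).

€9.44

Treat it as an LP. Let x1 = kg of calcium carbonate, x2 = kg of titanium dioxide, x3 = kg of iron-oxide yellow, x4 = kg of carbon black.
Minimise 0.87x1 + 5.09x2 + 3.37x3 + 3.51x4 with:
  2.7x1 + 4.1x2 + 4x3 + 1.85x4 ≥ 6.12   (density contribution)
  11x1 + 305x2 + 114x3 + 292x4 ≥ 754   (hiding power)
  x1, x2, x3, x4 ≥ 0.
The cheapest feasible vertex uses only calcium carbonate, carbon black; titanium dioxide, iron-oxide yellow are not used. Binding constraints: density contribution and hiding power.
Optimal quantities: calcium carbonate = 0.5106 kg, carbon black = 2.563 kg.
Total cost: 0.87·0.5106 + 3.51·2.563 = 9.4404.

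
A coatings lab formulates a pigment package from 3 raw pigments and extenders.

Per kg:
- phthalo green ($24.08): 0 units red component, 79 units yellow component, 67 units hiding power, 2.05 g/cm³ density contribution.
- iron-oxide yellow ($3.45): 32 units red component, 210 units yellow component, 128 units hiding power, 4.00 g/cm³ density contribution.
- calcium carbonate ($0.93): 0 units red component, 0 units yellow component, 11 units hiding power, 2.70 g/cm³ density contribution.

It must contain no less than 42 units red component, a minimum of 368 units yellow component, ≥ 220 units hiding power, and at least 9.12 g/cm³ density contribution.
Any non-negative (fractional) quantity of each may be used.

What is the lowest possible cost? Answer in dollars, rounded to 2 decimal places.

Let x1 = kg of phthalo green, x2 = kg of iron-oxide yellow, x3 = kg of calcium carbonate.
min 24.08x1 + 3.45x2 + 0.93x3 s.t.:
  32x2 ≥ 42   (red component)
  79x1 + 210x2 ≥ 368   (yellow component)
  67x1 + 128x2 + 11x3 ≥ 220   (hiding power)
  2.05x1 + 4x2 + 2.7x3 ≥ 9.12   (density contribution)
  x1, x2, x3 ≥ 0.
The minimum-cost mix takes nothing from phthalo green — only iron-oxide yellow, calcium carbonate. Binding constraints: yellow component and density contribution.
So iron-oxide yellow = 1.752 kg, calcium carbonate = 0.7817 kg.
Total cost: 3.45·1.752 + 0.93·0.7817 = 6.7714.

$6.77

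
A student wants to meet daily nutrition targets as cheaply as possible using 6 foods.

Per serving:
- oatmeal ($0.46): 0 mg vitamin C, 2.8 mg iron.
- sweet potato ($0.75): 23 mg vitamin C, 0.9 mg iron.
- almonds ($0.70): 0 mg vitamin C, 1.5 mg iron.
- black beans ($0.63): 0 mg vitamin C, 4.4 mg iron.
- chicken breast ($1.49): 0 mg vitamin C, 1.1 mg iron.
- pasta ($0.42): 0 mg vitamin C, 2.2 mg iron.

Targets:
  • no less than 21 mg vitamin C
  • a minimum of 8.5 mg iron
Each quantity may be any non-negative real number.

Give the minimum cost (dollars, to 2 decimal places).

$1.78

Let x1 = servings of oatmeal, x2 = servings of sweet potato, x3 = servings of almonds, x4 = servings of black beans, x5 = servings of chicken breast, x6 = servings of pasta.
Minimize 0.46x1 + 0.75x2 + 0.7x3 + 0.63x4 + 1.49x5 + 0.42x6 with:
  23x2 ≥ 21   (vitamin C)
  2.8x1 + 0.9x2 + 1.5x3 + 4.4x4 + 1.1x5 + 2.2x6 ≥ 8.5   (iron)
  x1, x2, x3, x4, x5, x6 ≥ 0.
The minimum-cost mix takes nothing from oatmeal, almonds, chicken breast, pasta — only sweet potato, black beans. The vitamin C and iron requirements are met with equality.
Solving gives x2 = 0.913, x4 = 1.745.
Cost = 0.75·0.913 + 0.63·1.745 = 1.7841.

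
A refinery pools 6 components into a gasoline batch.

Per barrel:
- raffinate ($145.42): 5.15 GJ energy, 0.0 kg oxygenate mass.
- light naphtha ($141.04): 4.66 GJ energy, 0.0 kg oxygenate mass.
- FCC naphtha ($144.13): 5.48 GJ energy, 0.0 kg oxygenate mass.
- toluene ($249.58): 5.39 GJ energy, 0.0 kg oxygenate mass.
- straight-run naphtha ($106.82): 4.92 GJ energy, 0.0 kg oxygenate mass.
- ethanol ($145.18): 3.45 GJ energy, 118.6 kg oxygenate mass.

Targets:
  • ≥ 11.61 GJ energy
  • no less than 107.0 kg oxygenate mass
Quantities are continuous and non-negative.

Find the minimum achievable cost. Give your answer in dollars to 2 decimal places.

$315.47

Let x1 = barrels of raffinate, x2 = barrels of light naphtha, x3 = barrels of FCC naphtha, x4 = barrels of toluene, x5 = barrels of straight-run naphtha, x6 = barrels of ethanol.
Minimise 145.42x1 + 141.04x2 + 144.13x3 + 249.58x4 + 106.82x5 + 145.18x6 with:
  5.15x1 + 4.66x2 + 5.48x3 + 5.39x4 + 4.92x5 + 3.45x6 ≥ 11.61   (energy)
  118.6x6 ≥ 107   (oxygenate mass)
  x1, x2, x3, x4, x5, x6 ≥ 0.
The optimal basis is {straight-run naphtha, ethanol}; raffinate, light naphtha, FCC naphtha, toluene drop out. There the energy and oxygenate mass constraints are tight.
Solving gives x5 = 1.7271, x6 = 0.90219.
Total cost: 106.82·1.7271 + 145.18·0.90219 = 315.4688.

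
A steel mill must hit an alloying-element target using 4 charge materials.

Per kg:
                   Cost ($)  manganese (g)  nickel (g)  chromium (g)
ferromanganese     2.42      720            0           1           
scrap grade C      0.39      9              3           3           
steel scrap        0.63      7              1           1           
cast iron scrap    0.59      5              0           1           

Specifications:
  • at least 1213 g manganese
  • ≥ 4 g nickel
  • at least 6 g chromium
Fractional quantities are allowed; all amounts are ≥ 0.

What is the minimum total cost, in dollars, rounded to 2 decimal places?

$4.60

Let x1 = kg of ferromanganese, x2 = kg of scrap grade C, x3 = kg of steel scrap, x4 = kg of cast iron scrap.
Minimize 2.42x1 + 0.39x2 + 0.63x3 + 0.59x4 s.t.:
  720x1 + 9x2 + 7x3 + 5x4 ≥ 1213   (manganese)
  3x2 + 1x3 ≥ 4   (nickel)
  1x1 + 3x2 + 1x3 + 1x4 ≥ 6   (chromium)
  x1, x2, x3, x4 ≥ 0.
The cheapest feasible vertex uses only ferromanganese, scrap grade C; steel scrap, cast iron scrap are not used. The manganese and chromium requirements are met with equality.
So ferromanganese = 1.667 kg, scrap grade C = 1.444 kg.
Objective = 2.42·1.667 + 0.39·1.444 = 4.5973.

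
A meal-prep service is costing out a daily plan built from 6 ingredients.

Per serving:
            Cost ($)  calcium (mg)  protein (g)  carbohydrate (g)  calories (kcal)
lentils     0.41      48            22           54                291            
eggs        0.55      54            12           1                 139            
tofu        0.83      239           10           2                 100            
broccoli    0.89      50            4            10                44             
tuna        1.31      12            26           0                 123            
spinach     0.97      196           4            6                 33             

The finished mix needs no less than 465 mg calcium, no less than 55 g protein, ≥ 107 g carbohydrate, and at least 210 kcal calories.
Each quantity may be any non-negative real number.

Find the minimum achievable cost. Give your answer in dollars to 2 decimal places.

Let x1 = servings of lentils, x2 = servings of eggs, x3 = servings of tofu, x4 = servings of broccoli, x5 = servings of tuna, x6 = servings of spinach.
Minimise 0.41x1 + 0.55x2 + 0.83x3 + 0.89x4 + 1.31x5 + 0.97x6 with:
  48x1 + 54x2 + 239x3 + 50x4 + 12x5 + 196x6 ≥ 465   (calcium)
  22x1 + 12x2 + 10x3 + 4x4 + 26x5 + 4x6 ≥ 55   (protein)
  54x1 + 1x2 + 2x3 + 10x4 + 6x6 ≥ 107   (carbohydrate)
  291x1 + 139x2 + 100x3 + 44x4 + 123x5 + 33x6 ≥ 210   (calories)
  x1, x2, x3, x4, x5, x6 ≥ 0.
The cheapest feasible vertex uses only lentils, tofu; eggs, broccoli, tuna, spinach are not used. There the calcium and carbohydrate constraints are tight.
So lentils = 1.924 servings, tofu = 1.559 servings.
Objective = 0.41·1.924 + 0.83·1.559 = 2.0828.

$2.08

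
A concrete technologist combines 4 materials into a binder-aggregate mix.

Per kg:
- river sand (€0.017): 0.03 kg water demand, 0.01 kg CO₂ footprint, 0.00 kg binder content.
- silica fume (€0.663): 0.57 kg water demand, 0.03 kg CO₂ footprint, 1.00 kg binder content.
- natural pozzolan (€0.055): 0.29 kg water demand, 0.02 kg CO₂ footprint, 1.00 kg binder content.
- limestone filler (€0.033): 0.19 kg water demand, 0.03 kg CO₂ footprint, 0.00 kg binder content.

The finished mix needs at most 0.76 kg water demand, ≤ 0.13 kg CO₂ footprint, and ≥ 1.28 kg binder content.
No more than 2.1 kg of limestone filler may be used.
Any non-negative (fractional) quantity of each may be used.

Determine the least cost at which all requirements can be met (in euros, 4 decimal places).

€0.0704

Treat it as an LP. Let x1 = kg of river sand, x2 = kg of silica fume, x3 = kg of natural pozzolan, x4 = kg of limestone filler.
Minimize 0.017x1 + 0.663x2 + 0.055x3 + 0.033x4 subject to:
  0.03x1 + 0.57x2 + 0.29x3 + 0.19x4 ≤ 0.76   (water demand)
  0.01x1 + 0.03x2 + 0.02x3 + 0.03x4 ≤ 0.13   (CO₂ footprint)
  1x2 + 1x3 ≥ 1.28   (binder content)
  x4 ≤ 2.1
  x1, x2, x3, x4 ≥ 0.
At the optimum only natural pozzolan is positive (river sand, silica fume, limestone filler = 0). There the binder content constraint is tight.
Solving gives x3 = 1.28.
Hence cost = 0.055·1.28 = €0.070400.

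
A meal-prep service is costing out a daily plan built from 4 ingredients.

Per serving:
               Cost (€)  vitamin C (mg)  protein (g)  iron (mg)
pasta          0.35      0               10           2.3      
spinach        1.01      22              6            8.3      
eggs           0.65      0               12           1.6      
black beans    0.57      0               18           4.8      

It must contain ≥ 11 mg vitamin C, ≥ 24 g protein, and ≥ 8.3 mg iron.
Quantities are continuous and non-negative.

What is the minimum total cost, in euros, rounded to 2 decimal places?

Let x1 = servings of pasta, x2 = servings of spinach, x3 = servings of eggs, x4 = servings of black beans.
Minimise 0.35x1 + 1.01x2 + 0.65x3 + 0.57x4 with:
  22x2 ≥ 11   (vitamin C)
  10x1 + 6x2 + 12x3 + 18x4 ≥ 24   (protein)
  2.3x1 + 8.3x2 + 1.6x3 + 4.8x4 ≥ 8.3   (iron)
  x1, x2, x3, x4 ≥ 0.
At the optimum only spinach, black beans are positive (pasta, eggs = 0). There the vitamin C and protein constraints are tight.
Solving gives x2 = 0.5, x4 = 1.167.
Objective = 1.01·0.5 + 0.57·1.167 = 1.1702.

€1.17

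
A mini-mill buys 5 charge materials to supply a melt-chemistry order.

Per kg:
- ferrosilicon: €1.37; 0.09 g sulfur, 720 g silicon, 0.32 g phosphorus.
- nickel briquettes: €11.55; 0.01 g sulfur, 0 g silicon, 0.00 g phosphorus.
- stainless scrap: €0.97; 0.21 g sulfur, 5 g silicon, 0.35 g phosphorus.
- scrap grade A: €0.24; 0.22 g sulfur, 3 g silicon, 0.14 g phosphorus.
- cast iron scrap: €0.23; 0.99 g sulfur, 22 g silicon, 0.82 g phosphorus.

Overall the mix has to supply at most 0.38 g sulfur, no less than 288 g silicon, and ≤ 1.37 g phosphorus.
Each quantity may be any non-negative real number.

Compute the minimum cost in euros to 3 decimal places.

Let x1 = kg of ferrosilicon, x2 = kg of nickel briquettes, x3 = kg of stainless scrap, x4 = kg of scrap grade A, x5 = kg of cast iron scrap.
Minimize 1.37x1 + 11.55x2 + 0.97x3 + 0.24x4 + 0.23x5 subject to:
  0.09x1 + 0.01x2 + 0.21x3 + 0.22x4 + 0.99x5 ≤ 0.38   (sulfur)
  720x1 + 5x3 + 3x4 + 22x5 ≥ 288   (silicon)
  0.32x1 + 0.35x3 + 0.14x4 + 0.82x5 ≤ 1.37   (phosphorus)
  x1, x2, x3, x4, x5 ≥ 0.
At the optimum only ferrosilicon is positive (nickel briquettes, stainless scrap, scrap grade A, cast iron scrap = 0). There the silicon constraint is tight.
That vertex is x1 = 0.4.
Cost = 1.37·0.4 = 0.54800.

€0.548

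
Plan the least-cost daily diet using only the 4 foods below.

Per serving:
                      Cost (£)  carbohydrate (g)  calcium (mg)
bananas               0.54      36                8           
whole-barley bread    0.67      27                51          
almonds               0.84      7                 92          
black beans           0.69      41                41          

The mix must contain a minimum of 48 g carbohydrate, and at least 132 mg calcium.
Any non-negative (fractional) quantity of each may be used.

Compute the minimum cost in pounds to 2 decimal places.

£1.52

Let x1 = servings of bananas, x2 = servings of whole-barley bread, x3 = servings of almonds, x4 = servings of black beans.
Minimize 0.54x1 + 0.67x2 + 0.84x3 + 0.69x4 s.t.:
  36x1 + 27x2 + 7x3 + 41x4 ≥ 48   (carbohydrate)
  8x1 + 51x2 + 92x3 + 41x4 ≥ 132   (calcium)
  x1, x2, x3, x4 ≥ 0.
The minimum-cost mix takes nothing from bananas, whole-barley bread — only almonds, black beans. There the carbohydrate and calcium constraints are tight.
That vertex is x3 = 0.9882, x4 = 1.002.
Total cost: 0.84·0.9882 + 0.69·1.002 = 1.5215.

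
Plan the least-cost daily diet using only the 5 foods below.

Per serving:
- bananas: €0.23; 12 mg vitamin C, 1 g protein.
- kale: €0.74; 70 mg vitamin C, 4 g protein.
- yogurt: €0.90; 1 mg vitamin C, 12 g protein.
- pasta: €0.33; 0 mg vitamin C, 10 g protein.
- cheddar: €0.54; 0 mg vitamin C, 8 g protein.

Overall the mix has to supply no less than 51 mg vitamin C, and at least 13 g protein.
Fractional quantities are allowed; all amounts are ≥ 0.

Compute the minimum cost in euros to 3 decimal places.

Treat it as an LP. Let x1 = servings of bananas, x2 = servings of kale, x3 = servings of yogurt, x4 = servings of pasta, x5 = servings of cheddar.
min 0.23x1 + 0.74x2 + 0.9x3 + 0.33x4 + 0.54x5 with:
  12x1 + 70x2 + 1x3 ≥ 51   (vitamin C)
  1x1 + 4x2 + 12x3 + 10x4 + 8x5 ≥ 13   (protein)
  x1, x2, x3, x4, x5 ≥ 0.
The optimal basis is {kale, pasta}; bananas, yogurt, cheddar drop out. The vitamin C and protein requirements are met with equality.
Solving gives x2 = 0.7286, x4 = 1.009.
Hence cost = 0.74·0.7286 + 0.33·1.009 = €0.87213.

€0.872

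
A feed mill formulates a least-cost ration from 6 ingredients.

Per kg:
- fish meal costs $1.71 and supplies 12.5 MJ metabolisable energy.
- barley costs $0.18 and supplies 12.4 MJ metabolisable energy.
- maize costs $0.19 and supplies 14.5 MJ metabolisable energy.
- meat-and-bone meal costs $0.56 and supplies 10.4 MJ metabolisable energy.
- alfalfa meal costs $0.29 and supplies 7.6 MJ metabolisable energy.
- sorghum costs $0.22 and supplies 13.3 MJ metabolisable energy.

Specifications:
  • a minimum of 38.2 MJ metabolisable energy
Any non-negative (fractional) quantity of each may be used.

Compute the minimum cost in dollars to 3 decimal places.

Let x1 = kg of fish meal, x2 = kg of barley, x3 = kg of maize, x4 = kg of meat-and-bone meal, x5 = kg of alfalfa meal, x6 = kg of sorghum.
Minimise 1.71x1 + 0.18x2 + 0.19x3 + 0.56x4 + 0.29x5 + 0.22x6 subject to:
  12.5x1 + 12.4x2 + 14.5x3 + 10.4x4 + 7.6x5 + 13.3x6 ≥ 38.2   (metabolisable energy)
  x1, x2, x3, x4, x5, x6 ≥ 0.
The cheapest feasible vertex uses only maize; fish meal, barley, meat-and-bone meal, alfalfa meal, sorghum are not used. Binding constraint: metabolisable energy.
Solving gives x3 = 2.6345.
Objective = 0.19·2.6345 = 0.50056.

$0.501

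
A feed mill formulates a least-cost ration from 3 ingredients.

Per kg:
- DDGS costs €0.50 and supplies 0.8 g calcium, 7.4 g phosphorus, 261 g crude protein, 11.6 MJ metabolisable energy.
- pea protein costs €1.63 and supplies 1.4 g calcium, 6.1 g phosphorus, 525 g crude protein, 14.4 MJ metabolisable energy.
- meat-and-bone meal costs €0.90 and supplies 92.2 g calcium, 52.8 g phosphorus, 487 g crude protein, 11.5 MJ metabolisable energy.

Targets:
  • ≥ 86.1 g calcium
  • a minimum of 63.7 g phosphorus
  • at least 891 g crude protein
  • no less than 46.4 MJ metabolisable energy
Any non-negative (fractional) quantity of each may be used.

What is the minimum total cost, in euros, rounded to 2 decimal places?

€2.37

Let x1 = kg of DDGS, x2 = kg of pea protein, x3 = kg of meat-and-bone meal.
Minimise 0.5x1 + 1.63x2 + 0.9x3 s.t.:
  0.8x1 + 1.4x2 + 92.2x3 ≥ 86.1   (calcium)
  7.4x1 + 6.1x2 + 52.8x3 ≥ 63.7   (phosphorus)
  261x1 + 525x2 + 487x3 ≥ 891   (crude protein)
  11.6x1 + 14.4x2 + 11.5x3 ≥ 46.4   (metabolisable energy)
  x1, x2, x3 ≥ 0.
The minimum-cost mix takes nothing from pea protein — only DDGS, meat-and-bone meal. There the calcium and metabolisable energy constraints are tight.
Solving gives x1 = 3.101, x3 = 0.9069.
Hence cost = 0.5·3.101 + 0.9·0.9069 = €2.3667.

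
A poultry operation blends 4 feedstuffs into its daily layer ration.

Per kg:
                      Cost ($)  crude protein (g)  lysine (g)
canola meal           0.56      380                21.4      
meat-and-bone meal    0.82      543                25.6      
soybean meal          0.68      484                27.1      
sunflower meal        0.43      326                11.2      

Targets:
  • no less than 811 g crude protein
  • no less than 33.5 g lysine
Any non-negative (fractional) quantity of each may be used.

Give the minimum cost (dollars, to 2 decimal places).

Set it up as a linear program. Let x1 = kg of canola meal, x2 = kg of meat-and-bone meal, x3 = kg of soybean meal, x4 = kg of sunflower meal.
Minimise 0.56x1 + 0.82x2 + 0.68x3 + 0.43x4 s.t.:
  380x1 + 543x2 + 484x3 + 326x4 ≥ 811   (crude protein)
  21.4x1 + 25.6x2 + 27.1x3 + 11.2x4 ≥ 33.5   (lysine)
  x1, x2, x3, x4 ≥ 0.
The optimal basis is {soybean meal, sunflower meal}; canola meal, meat-and-bone meal drop out. There the crude protein and lysine constraints are tight.
Optimal quantities: soybean meal = 0.5383 kg, sunflower meal = 1.688 kg.
Objective = 0.68·0.5383 + 0.43·1.688 = 1.0919.

$1.09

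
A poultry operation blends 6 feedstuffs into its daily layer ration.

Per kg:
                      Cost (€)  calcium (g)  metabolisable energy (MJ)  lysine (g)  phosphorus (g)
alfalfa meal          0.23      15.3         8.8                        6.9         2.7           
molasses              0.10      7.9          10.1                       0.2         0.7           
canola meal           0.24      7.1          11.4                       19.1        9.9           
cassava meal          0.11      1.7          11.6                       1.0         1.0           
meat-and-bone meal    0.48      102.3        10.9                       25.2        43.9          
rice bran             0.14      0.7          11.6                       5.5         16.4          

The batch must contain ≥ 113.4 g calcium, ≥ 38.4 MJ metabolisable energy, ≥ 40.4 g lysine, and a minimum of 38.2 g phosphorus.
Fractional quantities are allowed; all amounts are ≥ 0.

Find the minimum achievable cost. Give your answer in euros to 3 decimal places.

€0.832

Treat it as an LP. Let x1 = kg of alfalfa meal, x2 = kg of molasses, x3 = kg of canola meal, x4 = kg of cassava meal, x5 = kg of meat-and-bone meal, x6 = kg of rice bran.
Minimise 0.23x1 + 0.1x2 + 0.24x3 + 0.11x4 + 0.48x5 + 0.14x6 s.t.:
  15.3x1 + 7.9x2 + 7.1x3 + 1.7x4 + 102.3x5 + 0.7x6 ≥ 113.4   (calcium)
  8.8x1 + 10.1x2 + 11.4x3 + 11.6x4 + 10.9x5 + 11.6x6 ≥ 38.4   (metabolisable energy)
  6.9x1 + 0.2x2 + 19.1x3 + 1x4 + 25.2x5 + 5.5x6 ≥ 40.4   (lysine)
  2.7x1 + 0.7x2 + 9.9x3 + 1x4 + 43.9x5 + 16.4x6 ≥ 38.2   (phosphorus)
  x1, x2, x3, x4, x5, x6 ≥ 0.
The cheapest feasible vertex uses only molasses, canola meal, meat-and-bone meal; alfalfa meal, cassava meal, rice bran are not used. Binding constraints: calcium, metabolisable energy, lysine.
Solving gives x2 = 1.808, x3 = 0.9003, x5 = 0.9064.
Hence cost = 0.1·1.808 + 0.24·0.9003 + 0.48·0.9064 = €0.83194.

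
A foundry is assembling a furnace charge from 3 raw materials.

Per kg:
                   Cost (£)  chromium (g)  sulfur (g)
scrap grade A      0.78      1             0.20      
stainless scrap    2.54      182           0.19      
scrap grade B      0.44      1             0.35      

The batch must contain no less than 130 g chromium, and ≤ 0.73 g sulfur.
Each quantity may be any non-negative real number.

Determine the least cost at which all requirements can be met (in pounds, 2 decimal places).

Let x1 = kg of scrap grade A, x2 = kg of stainless scrap, x3 = kg of scrap grade B.
Minimize 0.78x1 + 2.54x2 + 0.44x3 s.t.:
  1x1 + 182x2 + 1x3 ≥ 130   (chromium)
  0.2x1 + 0.19x2 + 0.35x3 ≤ 0.73   (sulfur)
  x1, x2, x3 ≥ 0.
At the optimum only stainless scrap is positive (scrap grade A, scrap grade B = 0). There the chromium constraint is tight.
Solving gives x2 = 0.7143.
Cost = 2.54·0.7143 = 1.8143.

£1.81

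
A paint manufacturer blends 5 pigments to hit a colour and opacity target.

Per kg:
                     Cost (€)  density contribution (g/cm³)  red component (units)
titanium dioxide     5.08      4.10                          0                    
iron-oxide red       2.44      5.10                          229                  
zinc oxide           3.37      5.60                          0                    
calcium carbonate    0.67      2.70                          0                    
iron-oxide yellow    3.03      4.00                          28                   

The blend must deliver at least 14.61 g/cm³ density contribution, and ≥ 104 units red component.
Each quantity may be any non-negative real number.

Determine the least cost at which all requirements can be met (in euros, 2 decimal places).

€4.16

Let x1 = kg of titanium dioxide, x2 = kg of iron-oxide red, x3 = kg of zinc oxide, x4 = kg of calcium carbonate, x5 = kg of iron-oxide yellow.
Minimise 5.08x1 + 2.44x2 + 3.37x3 + 0.67x4 + 3.03x5 with:
  4.1x1 + 5.1x2 + 5.6x3 + 2.7x4 + 4x5 ≥ 14.61   (density contribution)
  229x2 + 28x5 ≥ 104   (red component)
  x1, x2, x3, x4, x5 ≥ 0.
The cheapest feasible vertex uses only iron-oxide red, calcium carbonate; titanium dioxide, zinc oxide, iron-oxide yellow are not used. Binding constraints: density contribution and red component.
So iron-oxide red = 0.4541 kg, calcium carbonate = 4.553 kg.
Hence cost = 2.44·0.4541 + 0.67·4.553 = €4.1585.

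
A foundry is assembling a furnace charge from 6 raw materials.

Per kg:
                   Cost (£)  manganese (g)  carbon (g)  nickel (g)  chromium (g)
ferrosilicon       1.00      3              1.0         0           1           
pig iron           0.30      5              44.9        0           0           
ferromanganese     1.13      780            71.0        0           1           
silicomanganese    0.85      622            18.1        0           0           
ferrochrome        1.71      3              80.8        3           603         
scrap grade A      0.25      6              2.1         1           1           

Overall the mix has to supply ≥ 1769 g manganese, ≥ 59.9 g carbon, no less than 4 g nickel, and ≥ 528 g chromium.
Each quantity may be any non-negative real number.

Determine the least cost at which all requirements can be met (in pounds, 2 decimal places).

Treat it as an LP. Let x1 = kg of ferrosilicon, x2 = kg of pig iron, x3 = kg of ferromanganese, x4 = kg of silicomanganese, x5 = kg of ferrochrome, x6 = kg of scrap grade A.
Minimize 1x1 + 0.3x2 + 1.13x3 + 0.85x4 + 1.71x5 + 0.25x6 subject to:
  3x1 + 5x2 + 780x3 + 622x4 + 3x5 + 6x6 ≥ 1769   (manganese)
  1x1 + 44.9x2 + 71x3 + 18.1x4 + 80.8x5 + 2.1x6 ≥ 59.9   (carbon)
  3x5 + 1x6 ≥ 4   (nickel)
  1x1 + 1x3 + 603x5 + 1x6 ≥ 528   (chromium)
  x1, x2, x3, x4, x5, x6 ≥ 0.
The optimal basis is {silicomanganese, ferrochrome, scrap grade A}; ferrosilicon, pig iron, ferromanganese drop out. Binding constraints: manganese, nickel, chromium.
That vertex is x4 = 2.827, x5 = 0.8733, x6 = 1.38.
Cost = 0.85·2.827 + 1.71·0.8733 + 0.25·1.38 = 4.2413.

£4.24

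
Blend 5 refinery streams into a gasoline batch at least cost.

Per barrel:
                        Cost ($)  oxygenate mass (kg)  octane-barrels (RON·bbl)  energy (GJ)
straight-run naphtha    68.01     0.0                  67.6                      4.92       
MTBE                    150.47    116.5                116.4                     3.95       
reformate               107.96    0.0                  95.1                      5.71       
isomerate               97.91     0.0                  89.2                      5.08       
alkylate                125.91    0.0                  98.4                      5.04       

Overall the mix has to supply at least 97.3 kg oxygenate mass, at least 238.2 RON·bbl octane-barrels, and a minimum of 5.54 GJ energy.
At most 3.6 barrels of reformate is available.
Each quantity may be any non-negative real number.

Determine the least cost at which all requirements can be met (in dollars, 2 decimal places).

$267.51

Let x1 = barrels of straight-run naphtha, x2 = barrels of MTBE, x3 = barrels of reformate, x4 = barrels of isomerate, x5 = barrels of alkylate.
min 68.01x1 + 150.47x2 + 107.96x3 + 97.91x4 + 125.91x5 s.t.:
  116.5x2 ≥ 97.3   (oxygenate mass)
  67.6x1 + 116.4x2 + 95.1x3 + 89.2x4 + 98.4x5 ≥ 238.2   (octane-barrels)
  4.92x1 + 3.95x2 + 5.71x3 + 5.08x4 + 5.04x5 ≥ 5.54   (energy)
  x3 ≤ 3.6
  x1, x2, x3, x4, x5 ≥ 0.
The cheapest feasible vertex uses only straight-run naphtha, MTBE; reformate, isomerate, alkylate are not used. Binding constraints: oxygenate mass and octane-barrels.
Optimal quantities: straight-run naphtha = 2.0856 barrels, MTBE = 0.83519 barrels.
Hence cost = 68.01·2.0856 + 150.47·0.83519 = $267.5127.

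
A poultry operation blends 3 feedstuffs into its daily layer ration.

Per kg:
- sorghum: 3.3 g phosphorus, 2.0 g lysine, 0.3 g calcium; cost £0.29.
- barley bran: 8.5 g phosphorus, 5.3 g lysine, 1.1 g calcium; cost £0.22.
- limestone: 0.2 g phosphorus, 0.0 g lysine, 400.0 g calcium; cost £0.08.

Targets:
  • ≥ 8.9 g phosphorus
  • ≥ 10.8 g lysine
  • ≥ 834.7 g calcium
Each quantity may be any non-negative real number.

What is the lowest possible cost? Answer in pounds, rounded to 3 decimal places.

This is a linear program. Let x1 = kg of sorghum, x2 = kg of barley bran, x3 = kg of limestone.
min 0.29x1 + 0.22x2 + 0.08x3 subject to:
  3.3x1 + 8.5x2 + 0.2x3 ≥ 8.9   (phosphorus)
  2x1 + 5.3x2 ≥ 10.8   (lysine)
  0.3x1 + 1.1x2 + 400x3 ≥ 834.7   (calcium)
  x1, x2, x3 ≥ 0.
The optimal basis is {barley bran, limestone}; sorghum drops out. The lysine and calcium requirements are met with equality.
Optimal quantities: barley bran = 2.038 kg, limestone = 2.081 kg.
Hence cost = 0.22·2.038 + 0.08·2.081 = £0.61484.

£0.615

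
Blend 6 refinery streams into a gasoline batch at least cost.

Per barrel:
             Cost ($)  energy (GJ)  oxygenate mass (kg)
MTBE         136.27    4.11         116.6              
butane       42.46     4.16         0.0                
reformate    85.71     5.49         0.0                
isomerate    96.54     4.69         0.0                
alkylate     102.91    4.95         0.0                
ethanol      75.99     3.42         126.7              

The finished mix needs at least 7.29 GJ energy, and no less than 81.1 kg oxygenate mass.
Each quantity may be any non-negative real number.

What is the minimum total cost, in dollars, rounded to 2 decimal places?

$100.70

Let x1 = barrels of MTBE, x2 = barrels of butane, x3 = barrels of reformate, x4 = barrels of isomerate, x5 = barrels of alkylate, x6 = barrels of ethanol.
min 136.27x1 + 42.46x2 + 85.71x3 + 96.54x4 + 102.91x5 + 75.99x6 s.t.:
  4.11x1 + 4.16x2 + 5.49x3 + 4.69x4 + 4.95x5 + 3.42x6 ≥ 7.29   (energy)
  116.6x1 + 126.7x6 ≥ 81.1   (oxygenate mass)
  x1, x2, x3, x4, x5, x6 ≥ 0.
The optimal basis is {butane, ethanol}; MTBE, reformate, isomerate, alkylate drop out. There the energy and oxygenate mass constraints are tight.
So butane = 1.226 barrels, ethanol = 0.6401 barrels.
Hence cost = 42.46·1.226 + 75.99·0.6401 = $100.6972.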